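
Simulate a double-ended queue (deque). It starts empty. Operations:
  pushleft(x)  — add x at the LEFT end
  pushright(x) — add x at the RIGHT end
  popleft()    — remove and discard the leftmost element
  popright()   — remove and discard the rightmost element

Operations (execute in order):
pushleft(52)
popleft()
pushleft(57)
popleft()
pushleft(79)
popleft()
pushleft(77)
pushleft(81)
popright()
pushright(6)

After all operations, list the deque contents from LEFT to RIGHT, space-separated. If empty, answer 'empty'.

Answer: 81 6

Derivation:
pushleft(52): [52]
popleft(): []
pushleft(57): [57]
popleft(): []
pushleft(79): [79]
popleft(): []
pushleft(77): [77]
pushleft(81): [81, 77]
popright(): [81]
pushright(6): [81, 6]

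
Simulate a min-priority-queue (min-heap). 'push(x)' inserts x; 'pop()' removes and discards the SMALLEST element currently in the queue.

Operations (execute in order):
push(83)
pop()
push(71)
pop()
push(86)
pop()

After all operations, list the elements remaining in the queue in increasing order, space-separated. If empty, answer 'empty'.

push(83): heap contents = [83]
pop() → 83: heap contents = []
push(71): heap contents = [71]
pop() → 71: heap contents = []
push(86): heap contents = [86]
pop() → 86: heap contents = []

Answer: empty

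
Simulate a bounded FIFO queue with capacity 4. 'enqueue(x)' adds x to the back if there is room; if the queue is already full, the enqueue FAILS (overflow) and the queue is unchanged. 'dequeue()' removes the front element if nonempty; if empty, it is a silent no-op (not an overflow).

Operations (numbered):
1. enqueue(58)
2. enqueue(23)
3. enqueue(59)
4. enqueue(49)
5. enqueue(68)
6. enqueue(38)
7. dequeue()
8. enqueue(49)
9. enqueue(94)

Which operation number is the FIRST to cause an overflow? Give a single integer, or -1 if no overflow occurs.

1. enqueue(58): size=1
2. enqueue(23): size=2
3. enqueue(59): size=3
4. enqueue(49): size=4
5. enqueue(68): size=4=cap → OVERFLOW (fail)
6. enqueue(38): size=4=cap → OVERFLOW (fail)
7. dequeue(): size=3
8. enqueue(49): size=4
9. enqueue(94): size=4=cap → OVERFLOW (fail)

Answer: 5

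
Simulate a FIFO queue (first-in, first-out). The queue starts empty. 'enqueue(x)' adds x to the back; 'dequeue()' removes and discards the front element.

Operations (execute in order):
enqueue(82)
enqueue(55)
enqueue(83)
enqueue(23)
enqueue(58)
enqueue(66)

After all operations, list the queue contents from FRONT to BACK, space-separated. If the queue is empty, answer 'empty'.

Answer: 82 55 83 23 58 66

Derivation:
enqueue(82): [82]
enqueue(55): [82, 55]
enqueue(83): [82, 55, 83]
enqueue(23): [82, 55, 83, 23]
enqueue(58): [82, 55, 83, 23, 58]
enqueue(66): [82, 55, 83, 23, 58, 66]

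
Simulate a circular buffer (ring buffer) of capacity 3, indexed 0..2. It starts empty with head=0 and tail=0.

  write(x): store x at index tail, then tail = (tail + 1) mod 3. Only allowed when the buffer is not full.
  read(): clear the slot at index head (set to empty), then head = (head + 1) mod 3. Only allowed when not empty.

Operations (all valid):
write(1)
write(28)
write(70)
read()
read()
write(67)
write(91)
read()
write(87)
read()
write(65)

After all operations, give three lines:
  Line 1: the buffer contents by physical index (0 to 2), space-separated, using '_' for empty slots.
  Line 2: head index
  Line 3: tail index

write(1): buf=[1 _ _], head=0, tail=1, size=1
write(28): buf=[1 28 _], head=0, tail=2, size=2
write(70): buf=[1 28 70], head=0, tail=0, size=3
read(): buf=[_ 28 70], head=1, tail=0, size=2
read(): buf=[_ _ 70], head=2, tail=0, size=1
write(67): buf=[67 _ 70], head=2, tail=1, size=2
write(91): buf=[67 91 70], head=2, tail=2, size=3
read(): buf=[67 91 _], head=0, tail=2, size=2
write(87): buf=[67 91 87], head=0, tail=0, size=3
read(): buf=[_ 91 87], head=1, tail=0, size=2
write(65): buf=[65 91 87], head=1, tail=1, size=3

Answer: 65 91 87
1
1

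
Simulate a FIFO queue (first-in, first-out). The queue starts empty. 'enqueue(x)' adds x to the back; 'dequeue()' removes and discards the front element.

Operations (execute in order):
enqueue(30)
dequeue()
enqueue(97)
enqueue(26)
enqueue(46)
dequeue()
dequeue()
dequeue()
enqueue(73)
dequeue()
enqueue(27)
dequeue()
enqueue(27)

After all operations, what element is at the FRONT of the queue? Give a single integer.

enqueue(30): queue = [30]
dequeue(): queue = []
enqueue(97): queue = [97]
enqueue(26): queue = [97, 26]
enqueue(46): queue = [97, 26, 46]
dequeue(): queue = [26, 46]
dequeue(): queue = [46]
dequeue(): queue = []
enqueue(73): queue = [73]
dequeue(): queue = []
enqueue(27): queue = [27]
dequeue(): queue = []
enqueue(27): queue = [27]

Answer: 27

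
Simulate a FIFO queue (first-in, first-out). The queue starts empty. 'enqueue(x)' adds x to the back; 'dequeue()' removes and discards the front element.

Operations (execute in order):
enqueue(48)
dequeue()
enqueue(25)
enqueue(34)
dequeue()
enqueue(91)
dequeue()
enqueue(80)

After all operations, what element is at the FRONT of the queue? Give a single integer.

enqueue(48): queue = [48]
dequeue(): queue = []
enqueue(25): queue = [25]
enqueue(34): queue = [25, 34]
dequeue(): queue = [34]
enqueue(91): queue = [34, 91]
dequeue(): queue = [91]
enqueue(80): queue = [91, 80]

Answer: 91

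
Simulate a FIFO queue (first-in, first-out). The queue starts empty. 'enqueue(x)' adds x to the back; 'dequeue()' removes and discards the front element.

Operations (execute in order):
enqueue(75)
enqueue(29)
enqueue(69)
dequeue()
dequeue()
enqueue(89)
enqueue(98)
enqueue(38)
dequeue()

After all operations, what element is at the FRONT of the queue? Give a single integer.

enqueue(75): queue = [75]
enqueue(29): queue = [75, 29]
enqueue(69): queue = [75, 29, 69]
dequeue(): queue = [29, 69]
dequeue(): queue = [69]
enqueue(89): queue = [69, 89]
enqueue(98): queue = [69, 89, 98]
enqueue(38): queue = [69, 89, 98, 38]
dequeue(): queue = [89, 98, 38]

Answer: 89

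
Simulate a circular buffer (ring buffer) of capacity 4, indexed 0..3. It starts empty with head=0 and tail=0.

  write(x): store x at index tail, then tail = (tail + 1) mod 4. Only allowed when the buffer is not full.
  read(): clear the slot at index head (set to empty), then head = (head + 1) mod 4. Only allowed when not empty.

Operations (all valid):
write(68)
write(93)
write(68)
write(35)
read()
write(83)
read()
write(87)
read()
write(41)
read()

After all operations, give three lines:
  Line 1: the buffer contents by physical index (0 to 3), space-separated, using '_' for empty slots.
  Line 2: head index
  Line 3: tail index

Answer: 83 87 41 _
0
3

Derivation:
write(68): buf=[68 _ _ _], head=0, tail=1, size=1
write(93): buf=[68 93 _ _], head=0, tail=2, size=2
write(68): buf=[68 93 68 _], head=0, tail=3, size=3
write(35): buf=[68 93 68 35], head=0, tail=0, size=4
read(): buf=[_ 93 68 35], head=1, tail=0, size=3
write(83): buf=[83 93 68 35], head=1, tail=1, size=4
read(): buf=[83 _ 68 35], head=2, tail=1, size=3
write(87): buf=[83 87 68 35], head=2, tail=2, size=4
read(): buf=[83 87 _ 35], head=3, tail=2, size=3
write(41): buf=[83 87 41 35], head=3, tail=3, size=4
read(): buf=[83 87 41 _], head=0, tail=3, size=3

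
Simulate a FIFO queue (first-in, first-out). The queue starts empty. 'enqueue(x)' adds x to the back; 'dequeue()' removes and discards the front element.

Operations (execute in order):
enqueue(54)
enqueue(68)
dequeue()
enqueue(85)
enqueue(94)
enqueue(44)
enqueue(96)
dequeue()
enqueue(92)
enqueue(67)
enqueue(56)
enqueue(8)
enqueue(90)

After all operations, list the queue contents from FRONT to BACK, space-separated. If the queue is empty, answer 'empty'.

enqueue(54): [54]
enqueue(68): [54, 68]
dequeue(): [68]
enqueue(85): [68, 85]
enqueue(94): [68, 85, 94]
enqueue(44): [68, 85, 94, 44]
enqueue(96): [68, 85, 94, 44, 96]
dequeue(): [85, 94, 44, 96]
enqueue(92): [85, 94, 44, 96, 92]
enqueue(67): [85, 94, 44, 96, 92, 67]
enqueue(56): [85, 94, 44, 96, 92, 67, 56]
enqueue(8): [85, 94, 44, 96, 92, 67, 56, 8]
enqueue(90): [85, 94, 44, 96, 92, 67, 56, 8, 90]

Answer: 85 94 44 96 92 67 56 8 90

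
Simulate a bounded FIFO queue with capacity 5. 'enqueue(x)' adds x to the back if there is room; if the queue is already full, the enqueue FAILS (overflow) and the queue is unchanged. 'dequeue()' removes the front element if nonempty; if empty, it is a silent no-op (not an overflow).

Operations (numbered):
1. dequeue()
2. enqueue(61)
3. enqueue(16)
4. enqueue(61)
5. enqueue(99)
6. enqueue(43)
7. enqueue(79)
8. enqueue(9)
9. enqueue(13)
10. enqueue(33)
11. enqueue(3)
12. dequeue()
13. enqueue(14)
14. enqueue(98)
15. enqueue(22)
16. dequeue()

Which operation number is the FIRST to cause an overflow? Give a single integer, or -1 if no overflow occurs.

1. dequeue(): empty, no-op, size=0
2. enqueue(61): size=1
3. enqueue(16): size=2
4. enqueue(61): size=3
5. enqueue(99): size=4
6. enqueue(43): size=5
7. enqueue(79): size=5=cap → OVERFLOW (fail)
8. enqueue(9): size=5=cap → OVERFLOW (fail)
9. enqueue(13): size=5=cap → OVERFLOW (fail)
10. enqueue(33): size=5=cap → OVERFLOW (fail)
11. enqueue(3): size=5=cap → OVERFLOW (fail)
12. dequeue(): size=4
13. enqueue(14): size=5
14. enqueue(98): size=5=cap → OVERFLOW (fail)
15. enqueue(22): size=5=cap → OVERFLOW (fail)
16. dequeue(): size=4

Answer: 7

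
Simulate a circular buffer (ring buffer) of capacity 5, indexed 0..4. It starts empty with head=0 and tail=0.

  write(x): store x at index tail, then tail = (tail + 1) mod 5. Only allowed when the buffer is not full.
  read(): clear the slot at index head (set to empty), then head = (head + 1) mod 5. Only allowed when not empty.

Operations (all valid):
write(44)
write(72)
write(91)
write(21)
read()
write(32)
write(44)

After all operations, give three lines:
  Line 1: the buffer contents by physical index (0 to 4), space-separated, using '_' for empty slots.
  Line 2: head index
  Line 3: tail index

Answer: 44 72 91 21 32
1
1

Derivation:
write(44): buf=[44 _ _ _ _], head=0, tail=1, size=1
write(72): buf=[44 72 _ _ _], head=0, tail=2, size=2
write(91): buf=[44 72 91 _ _], head=0, tail=3, size=3
write(21): buf=[44 72 91 21 _], head=0, tail=4, size=4
read(): buf=[_ 72 91 21 _], head=1, tail=4, size=3
write(32): buf=[_ 72 91 21 32], head=1, tail=0, size=4
write(44): buf=[44 72 91 21 32], head=1, tail=1, size=5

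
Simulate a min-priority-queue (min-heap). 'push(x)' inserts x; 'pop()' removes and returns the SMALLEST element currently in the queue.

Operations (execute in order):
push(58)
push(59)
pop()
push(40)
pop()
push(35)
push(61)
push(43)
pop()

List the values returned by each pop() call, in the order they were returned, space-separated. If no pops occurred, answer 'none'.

push(58): heap contents = [58]
push(59): heap contents = [58, 59]
pop() → 58: heap contents = [59]
push(40): heap contents = [40, 59]
pop() → 40: heap contents = [59]
push(35): heap contents = [35, 59]
push(61): heap contents = [35, 59, 61]
push(43): heap contents = [35, 43, 59, 61]
pop() → 35: heap contents = [43, 59, 61]

Answer: 58 40 35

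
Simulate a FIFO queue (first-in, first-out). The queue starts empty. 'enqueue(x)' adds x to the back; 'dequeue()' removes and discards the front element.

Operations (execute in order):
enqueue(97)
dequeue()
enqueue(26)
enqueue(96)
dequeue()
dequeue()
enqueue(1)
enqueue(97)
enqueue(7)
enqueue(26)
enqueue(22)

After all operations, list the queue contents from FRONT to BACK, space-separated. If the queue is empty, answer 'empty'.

Answer: 1 97 7 26 22

Derivation:
enqueue(97): [97]
dequeue(): []
enqueue(26): [26]
enqueue(96): [26, 96]
dequeue(): [96]
dequeue(): []
enqueue(1): [1]
enqueue(97): [1, 97]
enqueue(7): [1, 97, 7]
enqueue(26): [1, 97, 7, 26]
enqueue(22): [1, 97, 7, 26, 22]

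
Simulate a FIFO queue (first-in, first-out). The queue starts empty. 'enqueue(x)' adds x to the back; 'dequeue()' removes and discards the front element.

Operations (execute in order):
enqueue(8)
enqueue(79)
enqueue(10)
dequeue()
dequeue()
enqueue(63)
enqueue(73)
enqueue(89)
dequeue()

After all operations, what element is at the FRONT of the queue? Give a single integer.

Answer: 63

Derivation:
enqueue(8): queue = [8]
enqueue(79): queue = [8, 79]
enqueue(10): queue = [8, 79, 10]
dequeue(): queue = [79, 10]
dequeue(): queue = [10]
enqueue(63): queue = [10, 63]
enqueue(73): queue = [10, 63, 73]
enqueue(89): queue = [10, 63, 73, 89]
dequeue(): queue = [63, 73, 89]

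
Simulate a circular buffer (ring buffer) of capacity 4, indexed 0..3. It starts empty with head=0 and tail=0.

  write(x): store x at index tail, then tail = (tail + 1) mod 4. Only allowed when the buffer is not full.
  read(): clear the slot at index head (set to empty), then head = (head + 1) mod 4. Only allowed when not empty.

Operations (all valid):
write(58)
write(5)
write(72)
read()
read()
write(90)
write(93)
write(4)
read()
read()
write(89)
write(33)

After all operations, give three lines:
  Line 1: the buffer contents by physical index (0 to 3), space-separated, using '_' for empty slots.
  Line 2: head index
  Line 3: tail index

Answer: 93 4 89 33
0
0

Derivation:
write(58): buf=[58 _ _ _], head=0, tail=1, size=1
write(5): buf=[58 5 _ _], head=0, tail=2, size=2
write(72): buf=[58 5 72 _], head=0, tail=3, size=3
read(): buf=[_ 5 72 _], head=1, tail=3, size=2
read(): buf=[_ _ 72 _], head=2, tail=3, size=1
write(90): buf=[_ _ 72 90], head=2, tail=0, size=2
write(93): buf=[93 _ 72 90], head=2, tail=1, size=3
write(4): buf=[93 4 72 90], head=2, tail=2, size=4
read(): buf=[93 4 _ 90], head=3, tail=2, size=3
read(): buf=[93 4 _ _], head=0, tail=2, size=2
write(89): buf=[93 4 89 _], head=0, tail=3, size=3
write(33): buf=[93 4 89 33], head=0, tail=0, size=4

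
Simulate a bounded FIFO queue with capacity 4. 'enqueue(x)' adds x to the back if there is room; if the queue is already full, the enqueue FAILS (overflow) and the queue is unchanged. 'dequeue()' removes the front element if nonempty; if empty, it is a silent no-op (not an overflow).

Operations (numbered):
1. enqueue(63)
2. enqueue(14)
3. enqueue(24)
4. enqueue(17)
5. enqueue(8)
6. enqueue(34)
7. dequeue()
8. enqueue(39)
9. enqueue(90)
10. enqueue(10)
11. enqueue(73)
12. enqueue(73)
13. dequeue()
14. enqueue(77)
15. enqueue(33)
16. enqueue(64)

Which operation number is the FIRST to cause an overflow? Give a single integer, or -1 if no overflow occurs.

1. enqueue(63): size=1
2. enqueue(14): size=2
3. enqueue(24): size=3
4. enqueue(17): size=4
5. enqueue(8): size=4=cap → OVERFLOW (fail)
6. enqueue(34): size=4=cap → OVERFLOW (fail)
7. dequeue(): size=3
8. enqueue(39): size=4
9. enqueue(90): size=4=cap → OVERFLOW (fail)
10. enqueue(10): size=4=cap → OVERFLOW (fail)
11. enqueue(73): size=4=cap → OVERFLOW (fail)
12. enqueue(73): size=4=cap → OVERFLOW (fail)
13. dequeue(): size=3
14. enqueue(77): size=4
15. enqueue(33): size=4=cap → OVERFLOW (fail)
16. enqueue(64): size=4=cap → OVERFLOW (fail)

Answer: 5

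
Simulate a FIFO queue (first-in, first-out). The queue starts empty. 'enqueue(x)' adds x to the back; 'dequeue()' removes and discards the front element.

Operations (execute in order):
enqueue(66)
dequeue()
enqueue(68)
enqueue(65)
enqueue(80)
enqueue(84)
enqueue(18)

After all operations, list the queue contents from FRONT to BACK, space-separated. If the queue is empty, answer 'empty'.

Answer: 68 65 80 84 18

Derivation:
enqueue(66): [66]
dequeue(): []
enqueue(68): [68]
enqueue(65): [68, 65]
enqueue(80): [68, 65, 80]
enqueue(84): [68, 65, 80, 84]
enqueue(18): [68, 65, 80, 84, 18]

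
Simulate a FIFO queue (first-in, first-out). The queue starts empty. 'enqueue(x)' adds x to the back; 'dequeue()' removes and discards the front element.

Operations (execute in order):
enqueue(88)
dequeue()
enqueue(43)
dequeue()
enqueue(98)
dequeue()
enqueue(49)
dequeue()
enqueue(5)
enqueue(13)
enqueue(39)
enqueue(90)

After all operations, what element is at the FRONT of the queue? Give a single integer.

Answer: 5

Derivation:
enqueue(88): queue = [88]
dequeue(): queue = []
enqueue(43): queue = [43]
dequeue(): queue = []
enqueue(98): queue = [98]
dequeue(): queue = []
enqueue(49): queue = [49]
dequeue(): queue = []
enqueue(5): queue = [5]
enqueue(13): queue = [5, 13]
enqueue(39): queue = [5, 13, 39]
enqueue(90): queue = [5, 13, 39, 90]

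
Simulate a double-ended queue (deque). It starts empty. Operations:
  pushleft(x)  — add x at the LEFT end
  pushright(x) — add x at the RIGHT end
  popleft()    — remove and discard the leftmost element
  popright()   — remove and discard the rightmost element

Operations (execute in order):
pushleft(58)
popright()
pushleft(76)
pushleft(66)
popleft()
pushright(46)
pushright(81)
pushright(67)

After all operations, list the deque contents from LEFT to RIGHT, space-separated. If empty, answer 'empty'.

pushleft(58): [58]
popright(): []
pushleft(76): [76]
pushleft(66): [66, 76]
popleft(): [76]
pushright(46): [76, 46]
pushright(81): [76, 46, 81]
pushright(67): [76, 46, 81, 67]

Answer: 76 46 81 67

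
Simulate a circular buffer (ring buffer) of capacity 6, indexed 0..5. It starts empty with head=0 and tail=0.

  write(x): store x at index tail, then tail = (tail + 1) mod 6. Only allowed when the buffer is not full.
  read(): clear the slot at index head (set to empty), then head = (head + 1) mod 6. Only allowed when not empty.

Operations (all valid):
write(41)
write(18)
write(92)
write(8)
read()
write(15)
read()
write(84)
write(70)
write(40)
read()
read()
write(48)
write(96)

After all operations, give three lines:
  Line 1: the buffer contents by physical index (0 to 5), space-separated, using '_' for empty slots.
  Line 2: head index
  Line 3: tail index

Answer: 70 40 48 96 15 84
4
4

Derivation:
write(41): buf=[41 _ _ _ _ _], head=0, tail=1, size=1
write(18): buf=[41 18 _ _ _ _], head=0, tail=2, size=2
write(92): buf=[41 18 92 _ _ _], head=0, tail=3, size=3
write(8): buf=[41 18 92 8 _ _], head=0, tail=4, size=4
read(): buf=[_ 18 92 8 _ _], head=1, tail=4, size=3
write(15): buf=[_ 18 92 8 15 _], head=1, tail=5, size=4
read(): buf=[_ _ 92 8 15 _], head=2, tail=5, size=3
write(84): buf=[_ _ 92 8 15 84], head=2, tail=0, size=4
write(70): buf=[70 _ 92 8 15 84], head=2, tail=1, size=5
write(40): buf=[70 40 92 8 15 84], head=2, tail=2, size=6
read(): buf=[70 40 _ 8 15 84], head=3, tail=2, size=5
read(): buf=[70 40 _ _ 15 84], head=4, tail=2, size=4
write(48): buf=[70 40 48 _ 15 84], head=4, tail=3, size=5
write(96): buf=[70 40 48 96 15 84], head=4, tail=4, size=6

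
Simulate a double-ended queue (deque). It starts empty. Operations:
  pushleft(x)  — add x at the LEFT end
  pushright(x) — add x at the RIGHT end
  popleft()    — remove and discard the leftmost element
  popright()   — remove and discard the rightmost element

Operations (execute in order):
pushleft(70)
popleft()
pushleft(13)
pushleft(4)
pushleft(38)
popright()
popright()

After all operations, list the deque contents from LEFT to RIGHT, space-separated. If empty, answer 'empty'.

pushleft(70): [70]
popleft(): []
pushleft(13): [13]
pushleft(4): [4, 13]
pushleft(38): [38, 4, 13]
popright(): [38, 4]
popright(): [38]

Answer: 38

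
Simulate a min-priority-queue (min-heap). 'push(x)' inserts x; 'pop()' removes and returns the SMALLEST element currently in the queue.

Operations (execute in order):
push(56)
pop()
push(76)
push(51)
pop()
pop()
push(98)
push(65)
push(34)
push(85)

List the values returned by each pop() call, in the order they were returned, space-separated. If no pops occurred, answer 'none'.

Answer: 56 51 76

Derivation:
push(56): heap contents = [56]
pop() → 56: heap contents = []
push(76): heap contents = [76]
push(51): heap contents = [51, 76]
pop() → 51: heap contents = [76]
pop() → 76: heap contents = []
push(98): heap contents = [98]
push(65): heap contents = [65, 98]
push(34): heap contents = [34, 65, 98]
push(85): heap contents = [34, 65, 85, 98]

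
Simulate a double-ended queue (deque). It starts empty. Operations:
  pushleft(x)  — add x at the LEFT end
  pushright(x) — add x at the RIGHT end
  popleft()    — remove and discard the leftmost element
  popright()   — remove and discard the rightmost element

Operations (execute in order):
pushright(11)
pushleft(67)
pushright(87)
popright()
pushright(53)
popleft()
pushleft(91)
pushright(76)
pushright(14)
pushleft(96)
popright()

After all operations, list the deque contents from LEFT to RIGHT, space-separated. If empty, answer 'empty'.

Answer: 96 91 11 53 76

Derivation:
pushright(11): [11]
pushleft(67): [67, 11]
pushright(87): [67, 11, 87]
popright(): [67, 11]
pushright(53): [67, 11, 53]
popleft(): [11, 53]
pushleft(91): [91, 11, 53]
pushright(76): [91, 11, 53, 76]
pushright(14): [91, 11, 53, 76, 14]
pushleft(96): [96, 91, 11, 53, 76, 14]
popright(): [96, 91, 11, 53, 76]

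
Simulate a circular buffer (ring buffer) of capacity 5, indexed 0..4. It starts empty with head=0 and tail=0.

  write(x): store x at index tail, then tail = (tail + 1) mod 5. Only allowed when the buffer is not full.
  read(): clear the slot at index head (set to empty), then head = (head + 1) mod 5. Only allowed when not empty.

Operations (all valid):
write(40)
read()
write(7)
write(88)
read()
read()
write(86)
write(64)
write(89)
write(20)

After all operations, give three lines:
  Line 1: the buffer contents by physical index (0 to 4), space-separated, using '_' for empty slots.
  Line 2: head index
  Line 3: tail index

write(40): buf=[40 _ _ _ _], head=0, tail=1, size=1
read(): buf=[_ _ _ _ _], head=1, tail=1, size=0
write(7): buf=[_ 7 _ _ _], head=1, tail=2, size=1
write(88): buf=[_ 7 88 _ _], head=1, tail=3, size=2
read(): buf=[_ _ 88 _ _], head=2, tail=3, size=1
read(): buf=[_ _ _ _ _], head=3, tail=3, size=0
write(86): buf=[_ _ _ 86 _], head=3, tail=4, size=1
write(64): buf=[_ _ _ 86 64], head=3, tail=0, size=2
write(89): buf=[89 _ _ 86 64], head=3, tail=1, size=3
write(20): buf=[89 20 _ 86 64], head=3, tail=2, size=4

Answer: 89 20 _ 86 64
3
2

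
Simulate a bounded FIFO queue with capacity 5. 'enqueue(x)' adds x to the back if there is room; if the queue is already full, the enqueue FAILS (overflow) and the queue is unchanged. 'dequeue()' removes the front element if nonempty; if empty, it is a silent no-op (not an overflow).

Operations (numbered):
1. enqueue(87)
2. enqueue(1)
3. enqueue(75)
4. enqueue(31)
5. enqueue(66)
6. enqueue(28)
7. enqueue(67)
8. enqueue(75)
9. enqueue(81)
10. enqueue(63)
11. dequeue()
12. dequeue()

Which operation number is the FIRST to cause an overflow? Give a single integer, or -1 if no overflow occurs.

1. enqueue(87): size=1
2. enqueue(1): size=2
3. enqueue(75): size=3
4. enqueue(31): size=4
5. enqueue(66): size=5
6. enqueue(28): size=5=cap → OVERFLOW (fail)
7. enqueue(67): size=5=cap → OVERFLOW (fail)
8. enqueue(75): size=5=cap → OVERFLOW (fail)
9. enqueue(81): size=5=cap → OVERFLOW (fail)
10. enqueue(63): size=5=cap → OVERFLOW (fail)
11. dequeue(): size=4
12. dequeue(): size=3

Answer: 6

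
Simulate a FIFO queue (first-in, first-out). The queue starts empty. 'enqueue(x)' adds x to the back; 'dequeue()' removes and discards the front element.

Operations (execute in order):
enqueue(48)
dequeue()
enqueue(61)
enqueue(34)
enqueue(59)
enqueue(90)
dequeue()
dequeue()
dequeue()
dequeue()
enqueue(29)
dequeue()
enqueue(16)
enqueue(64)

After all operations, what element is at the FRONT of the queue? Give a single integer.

Answer: 16

Derivation:
enqueue(48): queue = [48]
dequeue(): queue = []
enqueue(61): queue = [61]
enqueue(34): queue = [61, 34]
enqueue(59): queue = [61, 34, 59]
enqueue(90): queue = [61, 34, 59, 90]
dequeue(): queue = [34, 59, 90]
dequeue(): queue = [59, 90]
dequeue(): queue = [90]
dequeue(): queue = []
enqueue(29): queue = [29]
dequeue(): queue = []
enqueue(16): queue = [16]
enqueue(64): queue = [16, 64]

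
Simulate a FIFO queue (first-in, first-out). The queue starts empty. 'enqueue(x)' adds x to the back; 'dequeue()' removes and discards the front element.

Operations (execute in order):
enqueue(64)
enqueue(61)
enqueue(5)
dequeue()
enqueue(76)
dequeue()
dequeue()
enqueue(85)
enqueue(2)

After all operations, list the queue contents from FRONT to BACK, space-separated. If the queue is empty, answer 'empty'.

enqueue(64): [64]
enqueue(61): [64, 61]
enqueue(5): [64, 61, 5]
dequeue(): [61, 5]
enqueue(76): [61, 5, 76]
dequeue(): [5, 76]
dequeue(): [76]
enqueue(85): [76, 85]
enqueue(2): [76, 85, 2]

Answer: 76 85 2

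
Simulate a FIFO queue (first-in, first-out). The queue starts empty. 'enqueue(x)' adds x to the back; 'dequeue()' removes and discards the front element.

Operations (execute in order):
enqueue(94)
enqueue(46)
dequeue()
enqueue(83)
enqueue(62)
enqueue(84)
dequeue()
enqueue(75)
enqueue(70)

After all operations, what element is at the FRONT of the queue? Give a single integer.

Answer: 83

Derivation:
enqueue(94): queue = [94]
enqueue(46): queue = [94, 46]
dequeue(): queue = [46]
enqueue(83): queue = [46, 83]
enqueue(62): queue = [46, 83, 62]
enqueue(84): queue = [46, 83, 62, 84]
dequeue(): queue = [83, 62, 84]
enqueue(75): queue = [83, 62, 84, 75]
enqueue(70): queue = [83, 62, 84, 75, 70]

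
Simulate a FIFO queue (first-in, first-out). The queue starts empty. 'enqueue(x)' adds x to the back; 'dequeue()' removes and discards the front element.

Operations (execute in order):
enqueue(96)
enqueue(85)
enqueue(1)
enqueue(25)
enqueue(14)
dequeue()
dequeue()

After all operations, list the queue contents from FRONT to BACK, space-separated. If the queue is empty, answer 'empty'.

enqueue(96): [96]
enqueue(85): [96, 85]
enqueue(1): [96, 85, 1]
enqueue(25): [96, 85, 1, 25]
enqueue(14): [96, 85, 1, 25, 14]
dequeue(): [85, 1, 25, 14]
dequeue(): [1, 25, 14]

Answer: 1 25 14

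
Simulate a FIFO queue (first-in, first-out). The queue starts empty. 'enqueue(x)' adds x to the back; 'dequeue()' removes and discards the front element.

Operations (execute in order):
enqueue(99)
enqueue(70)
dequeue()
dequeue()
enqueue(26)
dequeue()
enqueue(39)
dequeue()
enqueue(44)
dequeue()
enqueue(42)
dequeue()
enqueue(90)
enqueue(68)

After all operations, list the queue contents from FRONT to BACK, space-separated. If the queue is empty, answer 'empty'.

enqueue(99): [99]
enqueue(70): [99, 70]
dequeue(): [70]
dequeue(): []
enqueue(26): [26]
dequeue(): []
enqueue(39): [39]
dequeue(): []
enqueue(44): [44]
dequeue(): []
enqueue(42): [42]
dequeue(): []
enqueue(90): [90]
enqueue(68): [90, 68]

Answer: 90 68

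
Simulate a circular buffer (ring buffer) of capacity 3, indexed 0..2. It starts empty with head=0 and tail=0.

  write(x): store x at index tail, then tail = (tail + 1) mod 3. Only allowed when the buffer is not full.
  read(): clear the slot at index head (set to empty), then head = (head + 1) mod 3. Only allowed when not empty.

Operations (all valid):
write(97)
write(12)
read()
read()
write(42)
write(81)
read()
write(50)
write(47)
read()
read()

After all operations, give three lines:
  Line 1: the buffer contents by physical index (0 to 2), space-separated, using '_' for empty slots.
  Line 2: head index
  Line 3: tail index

Answer: _ _ 47
2
0

Derivation:
write(97): buf=[97 _ _], head=0, tail=1, size=1
write(12): buf=[97 12 _], head=0, tail=2, size=2
read(): buf=[_ 12 _], head=1, tail=2, size=1
read(): buf=[_ _ _], head=2, tail=2, size=0
write(42): buf=[_ _ 42], head=2, tail=0, size=1
write(81): buf=[81 _ 42], head=2, tail=1, size=2
read(): buf=[81 _ _], head=0, tail=1, size=1
write(50): buf=[81 50 _], head=0, tail=2, size=2
write(47): buf=[81 50 47], head=0, tail=0, size=3
read(): buf=[_ 50 47], head=1, tail=0, size=2
read(): buf=[_ _ 47], head=2, tail=0, size=1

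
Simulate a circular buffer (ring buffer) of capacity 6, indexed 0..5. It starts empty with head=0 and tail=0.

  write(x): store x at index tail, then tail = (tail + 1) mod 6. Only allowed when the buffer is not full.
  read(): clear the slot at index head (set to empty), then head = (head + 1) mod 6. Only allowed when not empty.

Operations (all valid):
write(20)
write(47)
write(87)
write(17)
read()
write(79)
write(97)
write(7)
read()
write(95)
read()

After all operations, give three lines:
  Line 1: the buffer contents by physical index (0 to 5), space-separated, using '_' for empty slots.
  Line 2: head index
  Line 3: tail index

Answer: 7 95 _ 17 79 97
3
2

Derivation:
write(20): buf=[20 _ _ _ _ _], head=0, tail=1, size=1
write(47): buf=[20 47 _ _ _ _], head=0, tail=2, size=2
write(87): buf=[20 47 87 _ _ _], head=0, tail=3, size=3
write(17): buf=[20 47 87 17 _ _], head=0, tail=4, size=4
read(): buf=[_ 47 87 17 _ _], head=1, tail=4, size=3
write(79): buf=[_ 47 87 17 79 _], head=1, tail=5, size=4
write(97): buf=[_ 47 87 17 79 97], head=1, tail=0, size=5
write(7): buf=[7 47 87 17 79 97], head=1, tail=1, size=6
read(): buf=[7 _ 87 17 79 97], head=2, tail=1, size=5
write(95): buf=[7 95 87 17 79 97], head=2, tail=2, size=6
read(): buf=[7 95 _ 17 79 97], head=3, tail=2, size=5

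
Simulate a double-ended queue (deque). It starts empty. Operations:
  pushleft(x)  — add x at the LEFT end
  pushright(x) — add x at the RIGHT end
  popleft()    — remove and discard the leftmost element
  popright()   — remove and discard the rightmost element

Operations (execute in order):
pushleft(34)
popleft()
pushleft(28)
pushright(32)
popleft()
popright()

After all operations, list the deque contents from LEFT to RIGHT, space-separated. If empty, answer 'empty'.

Answer: empty

Derivation:
pushleft(34): [34]
popleft(): []
pushleft(28): [28]
pushright(32): [28, 32]
popleft(): [32]
popright(): []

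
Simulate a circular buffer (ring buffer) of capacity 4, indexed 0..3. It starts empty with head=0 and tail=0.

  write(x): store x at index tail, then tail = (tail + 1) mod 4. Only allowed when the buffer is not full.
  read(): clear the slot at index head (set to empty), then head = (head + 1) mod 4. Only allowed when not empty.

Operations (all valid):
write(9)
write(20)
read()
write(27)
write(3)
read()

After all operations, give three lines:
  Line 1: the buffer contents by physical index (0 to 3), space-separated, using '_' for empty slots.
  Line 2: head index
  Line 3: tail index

Answer: _ _ 27 3
2
0

Derivation:
write(9): buf=[9 _ _ _], head=0, tail=1, size=1
write(20): buf=[9 20 _ _], head=0, tail=2, size=2
read(): buf=[_ 20 _ _], head=1, tail=2, size=1
write(27): buf=[_ 20 27 _], head=1, tail=3, size=2
write(3): buf=[_ 20 27 3], head=1, tail=0, size=3
read(): buf=[_ _ 27 3], head=2, tail=0, size=2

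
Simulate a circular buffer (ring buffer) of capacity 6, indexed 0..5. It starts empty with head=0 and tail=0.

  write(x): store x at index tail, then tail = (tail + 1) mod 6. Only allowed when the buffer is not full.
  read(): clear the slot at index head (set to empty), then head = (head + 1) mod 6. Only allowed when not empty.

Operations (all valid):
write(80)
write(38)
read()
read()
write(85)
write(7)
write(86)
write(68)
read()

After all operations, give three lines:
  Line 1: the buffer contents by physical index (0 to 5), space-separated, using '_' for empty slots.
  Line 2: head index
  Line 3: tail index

write(80): buf=[80 _ _ _ _ _], head=0, tail=1, size=1
write(38): buf=[80 38 _ _ _ _], head=0, tail=2, size=2
read(): buf=[_ 38 _ _ _ _], head=1, tail=2, size=1
read(): buf=[_ _ _ _ _ _], head=2, tail=2, size=0
write(85): buf=[_ _ 85 _ _ _], head=2, tail=3, size=1
write(7): buf=[_ _ 85 7 _ _], head=2, tail=4, size=2
write(86): buf=[_ _ 85 7 86 _], head=2, tail=5, size=3
write(68): buf=[_ _ 85 7 86 68], head=2, tail=0, size=4
read(): buf=[_ _ _ 7 86 68], head=3, tail=0, size=3

Answer: _ _ _ 7 86 68
3
0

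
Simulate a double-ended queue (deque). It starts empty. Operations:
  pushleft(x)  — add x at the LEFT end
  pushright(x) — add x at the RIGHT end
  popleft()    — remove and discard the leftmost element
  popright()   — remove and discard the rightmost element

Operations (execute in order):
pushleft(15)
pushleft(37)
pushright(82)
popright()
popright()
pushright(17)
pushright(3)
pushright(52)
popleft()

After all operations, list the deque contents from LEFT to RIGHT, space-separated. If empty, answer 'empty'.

Answer: 17 3 52

Derivation:
pushleft(15): [15]
pushleft(37): [37, 15]
pushright(82): [37, 15, 82]
popright(): [37, 15]
popright(): [37]
pushright(17): [37, 17]
pushright(3): [37, 17, 3]
pushright(52): [37, 17, 3, 52]
popleft(): [17, 3, 52]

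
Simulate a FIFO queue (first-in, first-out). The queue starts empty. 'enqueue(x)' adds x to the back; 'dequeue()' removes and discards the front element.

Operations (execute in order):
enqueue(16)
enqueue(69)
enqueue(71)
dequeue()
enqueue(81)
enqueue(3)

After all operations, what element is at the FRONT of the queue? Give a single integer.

Answer: 69

Derivation:
enqueue(16): queue = [16]
enqueue(69): queue = [16, 69]
enqueue(71): queue = [16, 69, 71]
dequeue(): queue = [69, 71]
enqueue(81): queue = [69, 71, 81]
enqueue(3): queue = [69, 71, 81, 3]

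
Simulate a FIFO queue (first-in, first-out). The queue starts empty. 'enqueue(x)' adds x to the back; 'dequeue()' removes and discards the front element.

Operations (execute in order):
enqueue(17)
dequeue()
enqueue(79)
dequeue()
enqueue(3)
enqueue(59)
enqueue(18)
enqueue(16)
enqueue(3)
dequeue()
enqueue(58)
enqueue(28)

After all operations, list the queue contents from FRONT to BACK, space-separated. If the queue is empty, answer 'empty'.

enqueue(17): [17]
dequeue(): []
enqueue(79): [79]
dequeue(): []
enqueue(3): [3]
enqueue(59): [3, 59]
enqueue(18): [3, 59, 18]
enqueue(16): [3, 59, 18, 16]
enqueue(3): [3, 59, 18, 16, 3]
dequeue(): [59, 18, 16, 3]
enqueue(58): [59, 18, 16, 3, 58]
enqueue(28): [59, 18, 16, 3, 58, 28]

Answer: 59 18 16 3 58 28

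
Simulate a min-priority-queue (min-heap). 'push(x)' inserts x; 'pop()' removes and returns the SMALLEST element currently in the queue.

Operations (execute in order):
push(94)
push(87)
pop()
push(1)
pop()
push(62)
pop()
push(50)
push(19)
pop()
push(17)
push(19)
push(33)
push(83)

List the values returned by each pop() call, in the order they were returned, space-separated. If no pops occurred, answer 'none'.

push(94): heap contents = [94]
push(87): heap contents = [87, 94]
pop() → 87: heap contents = [94]
push(1): heap contents = [1, 94]
pop() → 1: heap contents = [94]
push(62): heap contents = [62, 94]
pop() → 62: heap contents = [94]
push(50): heap contents = [50, 94]
push(19): heap contents = [19, 50, 94]
pop() → 19: heap contents = [50, 94]
push(17): heap contents = [17, 50, 94]
push(19): heap contents = [17, 19, 50, 94]
push(33): heap contents = [17, 19, 33, 50, 94]
push(83): heap contents = [17, 19, 33, 50, 83, 94]

Answer: 87 1 62 19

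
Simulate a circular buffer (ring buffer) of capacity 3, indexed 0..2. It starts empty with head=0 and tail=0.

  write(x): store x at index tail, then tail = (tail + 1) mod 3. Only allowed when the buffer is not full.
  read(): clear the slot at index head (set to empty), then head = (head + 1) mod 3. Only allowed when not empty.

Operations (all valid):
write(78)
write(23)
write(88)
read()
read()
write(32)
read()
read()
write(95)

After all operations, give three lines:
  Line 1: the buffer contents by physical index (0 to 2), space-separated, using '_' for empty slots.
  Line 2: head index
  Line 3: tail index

Answer: _ 95 _
1
2

Derivation:
write(78): buf=[78 _ _], head=0, tail=1, size=1
write(23): buf=[78 23 _], head=0, tail=2, size=2
write(88): buf=[78 23 88], head=0, tail=0, size=3
read(): buf=[_ 23 88], head=1, tail=0, size=2
read(): buf=[_ _ 88], head=2, tail=0, size=1
write(32): buf=[32 _ 88], head=2, tail=1, size=2
read(): buf=[32 _ _], head=0, tail=1, size=1
read(): buf=[_ _ _], head=1, tail=1, size=0
write(95): buf=[_ 95 _], head=1, tail=2, size=1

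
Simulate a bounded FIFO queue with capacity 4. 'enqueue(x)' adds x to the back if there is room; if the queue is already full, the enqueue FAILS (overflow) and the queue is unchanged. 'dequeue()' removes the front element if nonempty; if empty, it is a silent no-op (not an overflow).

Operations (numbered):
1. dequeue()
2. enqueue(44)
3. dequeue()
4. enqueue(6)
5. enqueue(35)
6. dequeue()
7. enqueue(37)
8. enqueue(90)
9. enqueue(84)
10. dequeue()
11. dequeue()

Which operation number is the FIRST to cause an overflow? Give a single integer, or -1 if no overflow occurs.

Answer: -1

Derivation:
1. dequeue(): empty, no-op, size=0
2. enqueue(44): size=1
3. dequeue(): size=0
4. enqueue(6): size=1
5. enqueue(35): size=2
6. dequeue(): size=1
7. enqueue(37): size=2
8. enqueue(90): size=3
9. enqueue(84): size=4
10. dequeue(): size=3
11. dequeue(): size=2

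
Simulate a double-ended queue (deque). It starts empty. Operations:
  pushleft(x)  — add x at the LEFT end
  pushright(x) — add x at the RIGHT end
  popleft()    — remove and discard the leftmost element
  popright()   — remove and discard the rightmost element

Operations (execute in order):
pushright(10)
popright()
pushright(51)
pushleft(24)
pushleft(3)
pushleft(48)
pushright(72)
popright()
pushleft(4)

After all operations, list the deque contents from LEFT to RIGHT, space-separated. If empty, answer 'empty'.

pushright(10): [10]
popright(): []
pushright(51): [51]
pushleft(24): [24, 51]
pushleft(3): [3, 24, 51]
pushleft(48): [48, 3, 24, 51]
pushright(72): [48, 3, 24, 51, 72]
popright(): [48, 3, 24, 51]
pushleft(4): [4, 48, 3, 24, 51]

Answer: 4 48 3 24 51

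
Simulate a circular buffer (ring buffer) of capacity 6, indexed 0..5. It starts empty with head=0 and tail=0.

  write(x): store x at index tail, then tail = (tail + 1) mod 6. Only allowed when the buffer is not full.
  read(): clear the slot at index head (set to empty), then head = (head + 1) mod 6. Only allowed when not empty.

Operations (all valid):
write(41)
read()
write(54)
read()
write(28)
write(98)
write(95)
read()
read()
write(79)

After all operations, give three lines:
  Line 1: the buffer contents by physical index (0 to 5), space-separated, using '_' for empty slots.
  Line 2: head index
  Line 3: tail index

Answer: _ _ _ _ 95 79
4
0

Derivation:
write(41): buf=[41 _ _ _ _ _], head=0, tail=1, size=1
read(): buf=[_ _ _ _ _ _], head=1, tail=1, size=0
write(54): buf=[_ 54 _ _ _ _], head=1, tail=2, size=1
read(): buf=[_ _ _ _ _ _], head=2, tail=2, size=0
write(28): buf=[_ _ 28 _ _ _], head=2, tail=3, size=1
write(98): buf=[_ _ 28 98 _ _], head=2, tail=4, size=2
write(95): buf=[_ _ 28 98 95 _], head=2, tail=5, size=3
read(): buf=[_ _ _ 98 95 _], head=3, tail=5, size=2
read(): buf=[_ _ _ _ 95 _], head=4, tail=5, size=1
write(79): buf=[_ _ _ _ 95 79], head=4, tail=0, size=2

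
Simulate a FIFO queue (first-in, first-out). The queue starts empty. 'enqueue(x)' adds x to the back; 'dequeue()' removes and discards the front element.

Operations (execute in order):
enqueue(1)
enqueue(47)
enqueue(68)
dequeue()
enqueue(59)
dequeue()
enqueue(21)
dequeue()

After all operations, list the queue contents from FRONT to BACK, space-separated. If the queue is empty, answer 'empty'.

Answer: 59 21

Derivation:
enqueue(1): [1]
enqueue(47): [1, 47]
enqueue(68): [1, 47, 68]
dequeue(): [47, 68]
enqueue(59): [47, 68, 59]
dequeue(): [68, 59]
enqueue(21): [68, 59, 21]
dequeue(): [59, 21]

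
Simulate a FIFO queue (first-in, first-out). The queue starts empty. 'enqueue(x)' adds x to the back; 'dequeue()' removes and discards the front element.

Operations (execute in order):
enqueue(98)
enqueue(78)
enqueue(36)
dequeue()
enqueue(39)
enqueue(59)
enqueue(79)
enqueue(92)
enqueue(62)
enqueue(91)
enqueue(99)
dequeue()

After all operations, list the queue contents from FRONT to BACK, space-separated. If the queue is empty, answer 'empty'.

Answer: 36 39 59 79 92 62 91 99

Derivation:
enqueue(98): [98]
enqueue(78): [98, 78]
enqueue(36): [98, 78, 36]
dequeue(): [78, 36]
enqueue(39): [78, 36, 39]
enqueue(59): [78, 36, 39, 59]
enqueue(79): [78, 36, 39, 59, 79]
enqueue(92): [78, 36, 39, 59, 79, 92]
enqueue(62): [78, 36, 39, 59, 79, 92, 62]
enqueue(91): [78, 36, 39, 59, 79, 92, 62, 91]
enqueue(99): [78, 36, 39, 59, 79, 92, 62, 91, 99]
dequeue(): [36, 39, 59, 79, 92, 62, 91, 99]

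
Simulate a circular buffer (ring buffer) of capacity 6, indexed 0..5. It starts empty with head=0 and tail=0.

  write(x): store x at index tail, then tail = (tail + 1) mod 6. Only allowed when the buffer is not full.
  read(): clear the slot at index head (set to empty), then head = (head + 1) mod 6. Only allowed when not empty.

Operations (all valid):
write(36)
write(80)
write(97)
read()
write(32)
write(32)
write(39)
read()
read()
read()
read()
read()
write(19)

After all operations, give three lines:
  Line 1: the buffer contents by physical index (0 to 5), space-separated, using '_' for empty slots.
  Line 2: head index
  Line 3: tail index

Answer: 19 _ _ _ _ _
0
1

Derivation:
write(36): buf=[36 _ _ _ _ _], head=0, tail=1, size=1
write(80): buf=[36 80 _ _ _ _], head=0, tail=2, size=2
write(97): buf=[36 80 97 _ _ _], head=0, tail=3, size=3
read(): buf=[_ 80 97 _ _ _], head=1, tail=3, size=2
write(32): buf=[_ 80 97 32 _ _], head=1, tail=4, size=3
write(32): buf=[_ 80 97 32 32 _], head=1, tail=5, size=4
write(39): buf=[_ 80 97 32 32 39], head=1, tail=0, size=5
read(): buf=[_ _ 97 32 32 39], head=2, tail=0, size=4
read(): buf=[_ _ _ 32 32 39], head=3, tail=0, size=3
read(): buf=[_ _ _ _ 32 39], head=4, tail=0, size=2
read(): buf=[_ _ _ _ _ 39], head=5, tail=0, size=1
read(): buf=[_ _ _ _ _ _], head=0, tail=0, size=0
write(19): buf=[19 _ _ _ _ _], head=0, tail=1, size=1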